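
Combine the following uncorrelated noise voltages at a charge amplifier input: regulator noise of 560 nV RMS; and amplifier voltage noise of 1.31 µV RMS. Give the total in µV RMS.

Uncorrelated sources add in power (mean-square): V_tot = √(ΣV_i²)
V_tot = √[(5.60×10⁻⁷)² + (1.31×10⁻⁶)²] = 1.42×10⁻⁶ V = 1.42 µV

1.42 µV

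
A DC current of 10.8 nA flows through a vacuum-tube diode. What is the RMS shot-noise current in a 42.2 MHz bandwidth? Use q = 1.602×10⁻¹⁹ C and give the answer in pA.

I_n = √(2qI·B)
2qI·B = 2 × 1.602×10⁻¹⁹ × 1.08×10⁻⁸ × 4.22×10⁷ = 1.46×10⁻¹⁹ A²
I_n = √(1.46×10⁻¹⁹) = 3.82×10⁻¹⁰ A = 382 pA

382 pA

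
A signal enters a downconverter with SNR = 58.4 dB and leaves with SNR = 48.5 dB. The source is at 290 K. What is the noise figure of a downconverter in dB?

NF (dB) = SNR_in(dB) − SNR_out(dB) when the source is at T₀
NF = 58.4 − 48.5 = 9.9 dB

9.9 dB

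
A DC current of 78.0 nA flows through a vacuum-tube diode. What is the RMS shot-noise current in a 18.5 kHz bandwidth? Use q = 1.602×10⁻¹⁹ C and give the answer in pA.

21.5 pA

I_n = √(2qI·B)
2qI·B = 2 × 1.602×10⁻¹⁹ × 7.80×10⁻⁸ × 1.85×10⁴ = 4.62×10⁻²² A²
I_n = √(4.62×10⁻²²) = 2.15×10⁻¹¹ A = 21.5 pA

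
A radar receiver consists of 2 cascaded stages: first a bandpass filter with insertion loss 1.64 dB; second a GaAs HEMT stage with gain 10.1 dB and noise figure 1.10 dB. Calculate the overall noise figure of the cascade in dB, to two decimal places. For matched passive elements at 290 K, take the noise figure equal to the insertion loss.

Convert to linear (a loss of L dB is a gain of −L dB): F_i = 10^(NF_i/10), G_i = 10^(G_i,dB/10)
  Stage 1: F_1 = 10^(1.64/10) = 1.459, G_1 = 10^(−1.64/10) = 0.6855
  Stage 2: F_2 = 10^(1.10/10) = 1.288, G_2 = 10^(10.1/10) = 10.23
Friis cascade:
  F = 1.459 + (1.288 − 1)/0.6855 = 1.879
NF = 10 log₁₀(1.879) = 2.74 dB

2.74 dB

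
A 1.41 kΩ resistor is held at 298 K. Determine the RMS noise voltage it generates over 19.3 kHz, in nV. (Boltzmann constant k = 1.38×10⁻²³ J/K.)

V_n = √(4kTRB)
4kTRB = 4 × 1.38×10⁻²³ × 298 × 1.41×10³ × 1.93×10⁴ = 4.48×10⁻¹³ V²
V_n = √(4.48×10⁻¹³) = 6.69×10⁻⁷ V = 669 nV

669 nV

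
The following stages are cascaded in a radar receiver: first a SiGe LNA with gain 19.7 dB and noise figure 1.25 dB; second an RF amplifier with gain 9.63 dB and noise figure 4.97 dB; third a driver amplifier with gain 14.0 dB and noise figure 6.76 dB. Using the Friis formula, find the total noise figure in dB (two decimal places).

Convert to linear (a loss of L dB is a gain of −L dB): F_i = 10^(NF_i/10), G_i = 10^(G_i,dB/10)
  Stage 1: F_1 = 10^(1.25/10) = 1.334, G_1 = 10^(19.7/10) = 93.33
  Stage 2: F_2 = 10^(4.97/10) = 3.141, G_2 = 10^(9.63/10) = 9.183
  Stage 3: F_3 = 10^(6.76/10) = 4.742, G_3 = 10^(14.0/10) = 25.12
Friis cascade:
  F = 1.334 + (3.141 − 1)/93.33 + (4.742 − 1)/857.0 = 1.361
NF = 10 log₁₀(1.361) = 1.34 dB

1.34 dB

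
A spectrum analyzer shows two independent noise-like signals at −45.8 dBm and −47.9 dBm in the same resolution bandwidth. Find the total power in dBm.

Convert to linear, add, convert back:
P₁ = 2.63×10⁻⁸ W, P₂ = 1.62×10⁻⁸ W
P_tot = 4.25×10⁻⁸ W → 10 log₁₀(P_tot / 10⁻³) = −43.7 dBm

−43.7 dBm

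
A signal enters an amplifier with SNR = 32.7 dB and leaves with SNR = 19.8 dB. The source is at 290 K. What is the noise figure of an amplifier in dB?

12.9 dB

NF (dB) = SNR_in(dB) − SNR_out(dB) when the source is at T₀
NF = 32.7 − 19.8 = 12.9 dB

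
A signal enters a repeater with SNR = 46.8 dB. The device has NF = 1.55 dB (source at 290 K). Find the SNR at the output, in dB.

By definition F = SNR_in/SNR_out, so in dB: SNR_out = SNR_in − NF
SNR_out = 46.8 − 1.55 = 45.25 dB

45.25 dB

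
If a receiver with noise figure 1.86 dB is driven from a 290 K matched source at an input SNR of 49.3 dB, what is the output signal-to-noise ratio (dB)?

47.44 dB

By definition F = SNR_in/SNR_out, so in dB: SNR_out = SNR_in − NF
SNR_out = 49.3 − 1.86 = 47.44 dB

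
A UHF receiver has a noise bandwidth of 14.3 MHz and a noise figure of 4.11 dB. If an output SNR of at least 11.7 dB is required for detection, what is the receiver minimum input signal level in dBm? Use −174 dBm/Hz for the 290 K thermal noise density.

−86.6 dBm

Sensitivity = −174 + 10 log₁₀(B) + NF + SNR_min
= −174 + 71.55 + 4.11 + 11.7
= −86.64 dBm → −86.6 dBm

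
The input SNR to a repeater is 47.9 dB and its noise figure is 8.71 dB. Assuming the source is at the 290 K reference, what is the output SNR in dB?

By definition F = SNR_in/SNR_out, so in dB: SNR_out = SNR_in − NF
SNR_out = 47.9 − 8.71 = 39.19 dB

39.19 dB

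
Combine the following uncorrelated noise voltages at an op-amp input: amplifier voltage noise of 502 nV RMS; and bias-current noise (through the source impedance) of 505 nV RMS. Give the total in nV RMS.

712 nV

Uncorrelated sources add in power (mean-square): V_tot = √(ΣV_i²)
V_tot = √[(5.02×10⁻⁷)² + (5.05×10⁻⁷)²] = 7.12×10⁻⁷ V = 712 nV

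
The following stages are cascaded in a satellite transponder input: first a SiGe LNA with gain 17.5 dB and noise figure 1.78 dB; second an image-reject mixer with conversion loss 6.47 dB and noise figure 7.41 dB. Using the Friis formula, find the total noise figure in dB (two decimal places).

2.01 dB

Convert to linear (a loss of L dB is a gain of −L dB): F_i = 10^(NF_i/10), G_i = 10^(G_i,dB/10)
  Stage 1: F_1 = 10^(1.78/10) = 1.507, G_1 = 10^(17.5/10) = 56.23
  Stage 2: F_2 = 10^(7.41/10) = 5.508, G_2 = 10^(−6.47/10) = 0.2254
Friis cascade:
  F = 1.507 + (5.508 − 1)/56.23 = 1.587
NF = 10 log₁₀(1.587) = 2.01 dB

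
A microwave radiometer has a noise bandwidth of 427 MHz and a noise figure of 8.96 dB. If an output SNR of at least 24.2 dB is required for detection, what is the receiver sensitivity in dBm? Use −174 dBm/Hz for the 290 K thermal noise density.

−54.5 dBm

Sensitivity = −174 + 10 log₁₀(B) + NF + SNR_min
= −174 + 86.3 + 8.96 + 24.2
= −54.54 dBm → −54.5 dBm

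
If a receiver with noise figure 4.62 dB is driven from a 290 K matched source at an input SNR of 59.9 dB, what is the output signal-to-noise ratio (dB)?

55.28 dB

By definition F = SNR_in/SNR_out, so in dB: SNR_out = SNR_in − NF
SNR_out = 59.9 − 4.62 = 55.28 dB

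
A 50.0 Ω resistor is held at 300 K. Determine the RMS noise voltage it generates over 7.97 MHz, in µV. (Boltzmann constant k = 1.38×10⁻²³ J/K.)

2.57 µV

V_n = √(4kTRB)
4kTRB = 4 × 1.38×10⁻²³ × 300 × 5.00×10¹ × 7.97×10⁶ = 6.60×10⁻¹² V²
V_n = √(6.60×10⁻¹²) = 2.57×10⁻⁶ V = 2.57 µV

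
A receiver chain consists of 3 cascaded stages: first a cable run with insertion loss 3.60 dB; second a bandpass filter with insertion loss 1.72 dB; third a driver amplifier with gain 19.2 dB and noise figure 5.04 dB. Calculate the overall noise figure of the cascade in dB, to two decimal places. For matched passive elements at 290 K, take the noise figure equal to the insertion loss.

10.36 dB

Convert to linear (a loss of L dB is a gain of −L dB): F_i = 10^(NF_i/10), G_i = 10^(G_i,dB/10)
  Stage 1: F_1 = 10^(3.60/10) = 2.291, G_1 = 10^(−3.60/10) = 0.4365
  Stage 2: F_2 = 10^(1.72/10) = 1.486, G_2 = 10^(−1.72/10) = 0.6730
  Stage 3: F_3 = 10^(5.04/10) = 3.192, G_3 = 10^(19.2/10) = 83.18
Friis cascade:
  F = 2.291 + (1.486 − 1)/0.4365 + (3.192 − 1)/0.2938 = 10.86
NF = 10 log₁₀(10.86) = 10.36 dB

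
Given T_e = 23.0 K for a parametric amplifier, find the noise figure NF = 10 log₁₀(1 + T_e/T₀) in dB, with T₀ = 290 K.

F = 1 + T_e/T₀ = 1 + 23.0/290 = 1.07931
NF = 10 log₁₀(1.07931) = 0.331 dB

0.331 dB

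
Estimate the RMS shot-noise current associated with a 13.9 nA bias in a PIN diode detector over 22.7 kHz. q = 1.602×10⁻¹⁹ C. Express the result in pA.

I_n = √(2qI·B)
2qI·B = 2 × 1.602×10⁻¹⁹ × 1.39×10⁻⁸ × 2.27×10⁴ = 1.01×10⁻²² A²
I_n = √(1.01×10⁻²²) = 1.01×10⁻¹¹ A = 10.1 pA

10.1 pA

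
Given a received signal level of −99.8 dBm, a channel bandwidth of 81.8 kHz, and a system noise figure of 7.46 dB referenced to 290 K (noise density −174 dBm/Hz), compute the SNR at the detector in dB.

Noise floor: N = −174 + 10 log₁₀(B) + NF
10 log₁₀(8.18×10⁴) = 49.13 dB
N = −174 + 49.13 + 7.46 = −117.41 dBm
SNR = P_sig − N = −99.8 − (−117.41) = 17.61 dB → 17.6 dB

17.6 dB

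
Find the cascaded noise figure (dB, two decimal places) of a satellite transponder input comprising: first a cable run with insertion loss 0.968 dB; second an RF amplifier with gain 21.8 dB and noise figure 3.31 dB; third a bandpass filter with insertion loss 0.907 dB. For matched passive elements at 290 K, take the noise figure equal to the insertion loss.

Convert to linear (a loss of L dB is a gain of −L dB): F_i = 10^(NF_i/10), G_i = 10^(G_i,dB/10)
  Stage 1: F_1 = 10^(0.968/10) = 1.250, G_1 = 10^(−0.968/10) = 0.8002
  Stage 2: F_2 = 10^(3.31/10) = 2.143, G_2 = 10^(21.8/10) = 151.4
  Stage 3: F_3 = 10^(0.907/10) = 1.232, G_3 = 10^(−0.907/10) = 0.8115
Friis cascade:
  F = 1.250 + (2.143 − 1)/0.8002 + (1.232 − 1)/121.1 = 2.680
NF = 10 log₁₀(2.680) = 4.28 dB

4.28 dB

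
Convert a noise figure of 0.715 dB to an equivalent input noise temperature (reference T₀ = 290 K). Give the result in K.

F = 10^(0.715/10) = 1.17896
T_e = (F − 1)·T₀ = (1.17896 − 1) × 290 = 51.9 K

51.9 K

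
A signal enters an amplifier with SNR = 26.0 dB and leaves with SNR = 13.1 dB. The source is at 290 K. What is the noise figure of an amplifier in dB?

NF (dB) = SNR_in(dB) − SNR_out(dB) when the source is at T₀
NF = 26.0 − 13.1 = 12.9 dB

12.9 dB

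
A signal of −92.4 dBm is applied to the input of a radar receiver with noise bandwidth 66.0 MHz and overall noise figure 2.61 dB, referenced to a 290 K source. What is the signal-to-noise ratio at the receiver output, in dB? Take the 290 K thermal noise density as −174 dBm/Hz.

Noise floor: N = −174 + 10 log₁₀(B) + NF
10 log₁₀(6.60×10⁷) = 78.2 dB
N = −174 + 78.2 + 2.61 = −93.19 dBm
SNR = P_sig − N = −92.4 − (−93.19) = 0.79 dB → 0.8 dB

0.8 dB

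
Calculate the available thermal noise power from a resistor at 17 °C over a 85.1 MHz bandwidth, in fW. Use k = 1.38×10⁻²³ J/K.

341 fW

T = 17 °C + 273.15 = 290.15 K
P_n = kTB = 1.38×10⁻²³ × 290.15 × 8.51×10⁷ = 3.41×10⁻¹³ W = 341 fW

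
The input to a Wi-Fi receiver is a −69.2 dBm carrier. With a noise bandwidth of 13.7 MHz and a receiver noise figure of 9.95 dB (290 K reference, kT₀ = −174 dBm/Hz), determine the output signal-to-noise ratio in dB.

Noise floor: N = −174 + 10 log₁₀(B) + NF
10 log₁₀(1.37×10⁷) = 71.37 dB
N = −174 + 71.37 + 9.95 = −92.68 dBm
SNR = P_sig − N = −69.2 − (−92.68) = 23.48 dB → 23.5 dB

23.5 dB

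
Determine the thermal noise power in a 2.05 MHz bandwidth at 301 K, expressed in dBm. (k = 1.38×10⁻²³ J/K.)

P_n = kTB = 1.38×10⁻²³ × 301 × 2.05×10⁶ = 8.52×10⁻¹⁵ W
In dBm: 10 log₁₀(8.52×10⁻¹⁵ / 10⁻³) = −110.7 dBm

−110.7 dBm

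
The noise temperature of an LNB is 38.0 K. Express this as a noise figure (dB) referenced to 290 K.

0.535 dB

F = 1 + T_e/T₀ = 1 + 38.0/290 = 1.13103
NF = 10 log₁₀(1.13103) = 0.535 dB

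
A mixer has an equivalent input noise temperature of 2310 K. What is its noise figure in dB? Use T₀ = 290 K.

9.53 dB

F = 1 + T_e/T₀ = 1 + 2310/290 = 8.96552
NF = 10 log₁₀(8.96552) = 9.53 dB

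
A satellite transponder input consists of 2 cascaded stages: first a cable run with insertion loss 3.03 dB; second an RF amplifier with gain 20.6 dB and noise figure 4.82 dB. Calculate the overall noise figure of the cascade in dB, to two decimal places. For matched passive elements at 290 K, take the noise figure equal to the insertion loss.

Convert to linear (a loss of L dB is a gain of −L dB): F_i = 10^(NF_i/10), G_i = 10^(G_i,dB/10)
  Stage 1: F_1 = 10^(3.03/10) = 2.009, G_1 = 10^(−3.03/10) = 0.4977
  Stage 2: F_2 = 10^(4.82/10) = 3.034, G_2 = 10^(20.6/10) = 114.8
Friis cascade:
  F = 2.009 + (3.034 − 1)/0.4977 = 6.095
NF = 10 log₁₀(6.095) = 7.85 dB

7.85 dB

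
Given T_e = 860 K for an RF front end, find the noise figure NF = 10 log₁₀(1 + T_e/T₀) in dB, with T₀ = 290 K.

5.98 dB

F = 1 + T_e/T₀ = 1 + 860/290 = 3.96552
NF = 10 log₁₀(3.96552) = 5.98 dB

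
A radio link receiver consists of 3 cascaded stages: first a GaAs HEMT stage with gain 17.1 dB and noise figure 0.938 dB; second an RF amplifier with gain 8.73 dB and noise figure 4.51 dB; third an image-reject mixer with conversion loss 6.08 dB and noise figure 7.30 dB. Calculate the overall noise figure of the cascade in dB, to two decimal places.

Convert to linear (a loss of L dB is a gain of −L dB): F_i = 10^(NF_i/10), G_i = 10^(G_i,dB/10)
  Stage 1: F_1 = 10^(0.938/10) = 1.241, G_1 = 10^(17.1/10) = 51.29
  Stage 2: F_2 = 10^(4.51/10) = 2.825, G_2 = 10^(8.73/10) = 7.464
  Stage 3: F_3 = 10^(7.30/10) = 5.370, G_3 = 10^(−6.08/10) = 0.2466
Friis cascade:
  F = 1.241 + (2.825 − 1)/51.29 + (5.370 − 1)/382.8 = 1.288
NF = 10 log₁₀(1.288) = 1.10 dB

1.10 dB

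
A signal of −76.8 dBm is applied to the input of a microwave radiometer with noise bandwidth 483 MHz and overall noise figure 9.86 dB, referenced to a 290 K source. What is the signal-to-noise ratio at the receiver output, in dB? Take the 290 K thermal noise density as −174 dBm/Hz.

Noise floor: N = −174 + 10 log₁₀(B) + NF
10 log₁₀(4.83×10⁸) = 86.84 dB
N = −174 + 86.84 + 9.86 = −77.30 dBm
SNR = P_sig − N = −76.8 − (−77.30) = 0.50 dB → 0.5 dB

0.5 dB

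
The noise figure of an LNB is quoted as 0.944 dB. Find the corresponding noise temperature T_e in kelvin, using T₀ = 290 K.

F = 10^(0.944/10) = 1.2428
T_e = (F − 1)·T₀ = (1.2428 − 1) × 290 = 70.4 K

70.4 K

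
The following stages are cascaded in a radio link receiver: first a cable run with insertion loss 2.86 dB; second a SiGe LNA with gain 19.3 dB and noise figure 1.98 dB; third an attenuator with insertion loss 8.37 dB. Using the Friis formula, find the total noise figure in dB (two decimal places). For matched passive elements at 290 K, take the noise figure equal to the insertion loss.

5.03 dB

Convert to linear (a loss of L dB is a gain of −L dB): F_i = 10^(NF_i/10), G_i = 10^(G_i,dB/10)
  Stage 1: F_1 = 10^(2.86/10) = 1.932, G_1 = 10^(−2.86/10) = 0.5176
  Stage 2: F_2 = 10^(1.98/10) = 1.578, G_2 = 10^(19.3/10) = 85.11
  Stage 3: F_3 = 10^(8.37/10) = 6.871, G_3 = 10^(−8.37/10) = 0.1455
Friis cascade:
  F = 1.932 + (1.578 − 1)/0.5176 + (6.871 − 1)/44.06 = 3.181
NF = 10 log₁₀(3.181) = 5.03 dB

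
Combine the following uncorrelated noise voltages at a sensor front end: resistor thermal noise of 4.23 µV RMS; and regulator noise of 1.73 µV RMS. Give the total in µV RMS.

Uncorrelated sources add in power (mean-square): V_tot = √(ΣV_i²)
V_tot = √[(4.23×10⁻⁶)² + (1.73×10⁻⁶)²] = 4.57×10⁻⁶ V = 4.57 µV

4.57 µV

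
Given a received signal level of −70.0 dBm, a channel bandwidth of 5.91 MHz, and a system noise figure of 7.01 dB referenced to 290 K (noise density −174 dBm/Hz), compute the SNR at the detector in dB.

29.3 dB

Noise floor: N = −174 + 10 log₁₀(B) + NF
10 log₁₀(5.91×10⁶) = 67.72 dB
N = −174 + 67.72 + 7.01 = −99.27 dBm
SNR = P_sig − N = −70.0 − (−99.27) = 29.27 dB → 29.3 dB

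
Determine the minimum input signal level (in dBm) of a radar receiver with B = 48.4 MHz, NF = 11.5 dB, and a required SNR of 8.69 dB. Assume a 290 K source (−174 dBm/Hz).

−77.0 dBm

Sensitivity = −174 + 10 log₁₀(B) + NF + SNR_min
= −174 + 76.85 + 11.5 + 8.69
= −76.96 dBm → −77.0 dBm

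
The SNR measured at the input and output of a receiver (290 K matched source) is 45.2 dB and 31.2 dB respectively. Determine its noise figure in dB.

NF (dB) = SNR_in(dB) − SNR_out(dB) when the source is at T₀
NF = 45.2 − 31.2 = 14.0 dB

14.0 dB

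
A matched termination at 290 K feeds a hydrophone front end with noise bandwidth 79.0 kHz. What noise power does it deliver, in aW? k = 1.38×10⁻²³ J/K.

316 aW

P_n = kTB = 1.38×10⁻²³ × 290 × 7.90×10⁴ = 3.16×10⁻¹⁶ W = 316 aW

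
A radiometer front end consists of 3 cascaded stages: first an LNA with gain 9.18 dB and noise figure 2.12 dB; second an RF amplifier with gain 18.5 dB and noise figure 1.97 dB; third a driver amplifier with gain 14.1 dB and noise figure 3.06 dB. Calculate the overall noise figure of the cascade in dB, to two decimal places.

2.31 dB

Convert to linear (a loss of L dB is a gain of −L dB): F_i = 10^(NF_i/10), G_i = 10^(G_i,dB/10)
  Stage 1: F_1 = 10^(2.12/10) = 1.629, G_1 = 10^(9.18/10) = 8.279
  Stage 2: F_2 = 10^(1.97/10) = 1.574, G_2 = 10^(18.5/10) = 70.79
  Stage 3: F_3 = 10^(3.06/10) = 2.023, G_3 = 10^(14.1/10) = 25.70
Friis cascade:
  F = 1.629 + (1.574 − 1)/8.279 + (2.023 − 1)/586.1 = 1.700
NF = 10 log₁₀(1.700) = 2.31 dB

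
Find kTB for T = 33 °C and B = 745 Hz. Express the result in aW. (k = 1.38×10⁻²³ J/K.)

T = 33 °C + 273.15 = 306.15 K
P_n = kTB = 1.38×10⁻²³ × 306.15 × 7.45×10² = 3.15×10⁻¹⁸ W = 3.15 aW

3.15 aW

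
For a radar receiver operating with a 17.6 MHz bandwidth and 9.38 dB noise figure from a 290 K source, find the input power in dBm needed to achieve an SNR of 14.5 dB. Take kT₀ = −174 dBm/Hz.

Sensitivity = −174 + 10 log₁₀(B) + NF + SNR_min
= −174 + 72.46 + 9.38 + 14.5
= −77.66 dBm → −77.7 dBm

−77.7 dBm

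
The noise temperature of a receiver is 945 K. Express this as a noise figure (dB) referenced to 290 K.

F = 1 + T_e/T₀ = 1 + 945/290 = 4.25862
NF = 10 log₁₀(4.25862) = 6.29 dB

6.29 dB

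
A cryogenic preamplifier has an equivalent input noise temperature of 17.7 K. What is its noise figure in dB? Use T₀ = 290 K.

0.257 dB

F = 1 + T_e/T₀ = 1 + 17.7/290 = 1.06103
NF = 10 log₁₀(1.06103) = 0.257 dB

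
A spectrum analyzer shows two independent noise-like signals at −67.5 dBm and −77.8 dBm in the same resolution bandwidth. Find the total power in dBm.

−67.1 dBm

Convert to linear, add, convert back:
P₁ = 1.78×10⁻¹⁰ W, P₂ = 1.66×10⁻¹¹ W
P_tot = 1.94×10⁻¹⁰ W → 10 log₁₀(P_tot / 10⁻³) = −67.1 dBm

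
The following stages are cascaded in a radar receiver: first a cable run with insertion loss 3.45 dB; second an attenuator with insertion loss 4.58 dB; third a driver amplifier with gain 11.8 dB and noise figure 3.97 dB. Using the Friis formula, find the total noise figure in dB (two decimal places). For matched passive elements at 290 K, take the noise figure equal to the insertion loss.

12.00 dB

Convert to linear (a loss of L dB is a gain of −L dB): F_i = 10^(NF_i/10), G_i = 10^(G_i,dB/10)
  Stage 1: F_1 = 10^(3.45/10) = 2.213, G_1 = 10^(−3.45/10) = 0.4519
  Stage 2: F_2 = 10^(4.58/10) = 2.871, G_2 = 10^(−4.58/10) = 0.3483
  Stage 3: F_3 = 10^(3.97/10) = 2.495, G_3 = 10^(11.8/10) = 15.14
Friis cascade:
  F = 2.213 + (2.871 − 1)/0.4519 + (2.495 − 1)/0.1574 = 15.85
NF = 10 log₁₀(15.85) = 12.00 dB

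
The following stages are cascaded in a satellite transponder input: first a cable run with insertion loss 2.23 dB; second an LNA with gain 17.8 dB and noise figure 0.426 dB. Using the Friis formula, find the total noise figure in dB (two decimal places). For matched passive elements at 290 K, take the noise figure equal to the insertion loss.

Convert to linear (a loss of L dB is a gain of −L dB): F_i = 10^(NF_i/10), G_i = 10^(G_i,dB/10)
  Stage 1: F_1 = 10^(2.23/10) = 1.671, G_1 = 10^(−2.23/10) = 0.5984
  Stage 2: F_2 = 10^(0.426/10) = 1.103, G_2 = 10^(17.8/10) = 60.26
Friis cascade:
  F = 1.671 + (1.103 − 1)/0.5984 = 1.843
NF = 10 log₁₀(1.843) = 2.66 dB

2.66 dB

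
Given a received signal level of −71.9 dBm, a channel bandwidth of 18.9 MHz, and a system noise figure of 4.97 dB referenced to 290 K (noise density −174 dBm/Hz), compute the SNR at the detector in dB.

24.4 dB

Noise floor: N = −174 + 10 log₁₀(B) + NF
10 log₁₀(1.89×10⁷) = 72.76 dB
N = −174 + 72.76 + 4.97 = −96.27 dBm
SNR = P_sig − N = −71.9 − (−96.27) = 24.37 dB → 24.4 dB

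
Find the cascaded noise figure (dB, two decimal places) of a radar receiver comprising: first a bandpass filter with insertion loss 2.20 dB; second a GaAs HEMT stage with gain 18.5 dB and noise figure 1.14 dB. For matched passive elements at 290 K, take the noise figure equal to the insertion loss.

3.34 dB

Convert to linear (a loss of L dB is a gain of −L dB): F_i = 10^(NF_i/10), G_i = 10^(G_i,dB/10)
  Stage 1: F_1 = 10^(2.20/10) = 1.660, G_1 = 10^(−2.20/10) = 0.6026
  Stage 2: F_2 = 10^(1.14/10) = 1.300, G_2 = 10^(18.5/10) = 70.79
Friis cascade:
  F = 1.660 + (1.300 − 1)/0.6026 = 2.158
NF = 10 log₁₀(2.158) = 3.34 dB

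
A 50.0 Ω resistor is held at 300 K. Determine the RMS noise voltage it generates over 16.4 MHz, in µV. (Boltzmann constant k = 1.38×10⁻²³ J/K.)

V_n = √(4kTRB)
4kTRB = 4 × 1.38×10⁻²³ × 300 × 5.00×10¹ × 1.64×10⁷ = 1.36×10⁻¹¹ V²
V_n = √(1.36×10⁻¹¹) = 3.68×10⁻⁶ V = 3.68 µV

3.68 µV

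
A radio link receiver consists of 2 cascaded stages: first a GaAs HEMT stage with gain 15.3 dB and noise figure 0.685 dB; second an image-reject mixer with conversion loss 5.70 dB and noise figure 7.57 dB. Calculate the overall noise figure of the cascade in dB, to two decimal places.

1.17 dB

Convert to linear (a loss of L dB is a gain of −L dB): F_i = 10^(NF_i/10), G_i = 10^(G_i,dB/10)
  Stage 1: F_1 = 10^(0.685/10) = 1.171, G_1 = 10^(15.3/10) = 33.88
  Stage 2: F_2 = 10^(7.57/10) = 5.715, G_2 = 10^(−5.70/10) = 0.2692
Friis cascade:
  F = 1.171 + (5.715 − 1)/33.88 = 1.310
NF = 10 log₁₀(1.310) = 1.17 dB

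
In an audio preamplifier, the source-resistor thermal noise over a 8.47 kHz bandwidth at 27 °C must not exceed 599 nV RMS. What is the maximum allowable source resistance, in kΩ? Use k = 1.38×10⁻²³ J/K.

2.56 kΩ

T = 27 °C + 273.15 = 300.15 K
Johnson–Nyquist: V_n = √(4kTRB) ⇒ R = V_n² / (4kTB)
4kTB = 4 × 1.38×10⁻²³ × 300.15 × 8.47×10³ = 1.40×10⁻¹⁶
R = (5.99×10⁻⁷)² / 1.40×10⁻¹⁶ = 2.56×10³ Ω = 2.56 kΩ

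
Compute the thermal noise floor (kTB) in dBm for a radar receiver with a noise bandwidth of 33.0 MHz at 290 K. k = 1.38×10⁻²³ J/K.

−98.8 dBm

P_n = kTB = 1.38×10⁻²³ × 290 × 3.30×10⁷ = 1.32×10⁻¹³ W
In dBm: 10 log₁₀(1.32×10⁻¹³ / 10⁻³) = −98.8 dBm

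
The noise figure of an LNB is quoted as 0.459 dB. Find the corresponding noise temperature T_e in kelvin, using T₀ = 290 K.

32.3 K

F = 10^(0.459/10) = 1.11148
T_e = (F − 1)·T₀ = (1.11148 − 1) × 290 = 32.3 K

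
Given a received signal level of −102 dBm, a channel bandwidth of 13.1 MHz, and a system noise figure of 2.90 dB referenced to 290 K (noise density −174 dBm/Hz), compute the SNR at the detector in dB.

Noise floor: N = −174 + 10 log₁₀(B) + NF
10 log₁₀(1.31×10⁷) = 71.17 dB
N = −174 + 71.17 + 2.90 = −99.93 dBm
SNR = P_sig − N = −102 − (−99.93) = −2.07 dB → −2.1 dB

−2.1 dB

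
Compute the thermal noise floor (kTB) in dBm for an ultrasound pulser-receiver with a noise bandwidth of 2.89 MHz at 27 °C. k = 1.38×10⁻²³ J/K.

T = 27 °C + 273.15 = 300.15 K
P_n = kTB = 1.38×10⁻²³ × 300.15 × 2.89×10⁶ = 1.20×10⁻¹⁴ W
In dBm: 10 log₁₀(1.20×10⁻¹⁴ / 10⁻³) = −109.2 dBm

−109.2 dBm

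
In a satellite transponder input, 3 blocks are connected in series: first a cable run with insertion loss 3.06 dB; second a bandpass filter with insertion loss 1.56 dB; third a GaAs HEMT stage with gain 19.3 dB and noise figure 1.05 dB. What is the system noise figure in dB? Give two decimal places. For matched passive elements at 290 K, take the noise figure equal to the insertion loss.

Convert to linear (a loss of L dB is a gain of −L dB): F_i = 10^(NF_i/10), G_i = 10^(G_i,dB/10)
  Stage 1: F_1 = 10^(3.06/10) = 2.023, G_1 = 10^(−3.06/10) = 0.4943
  Stage 2: F_2 = 10^(1.56/10) = 1.432, G_2 = 10^(−1.56/10) = 0.6982
  Stage 3: F_3 = 10^(1.05/10) = 1.274, G_3 = 10^(19.3/10) = 85.11
Friis cascade:
  F = 2.023 + (1.432 − 1)/0.4943 + (1.274 − 1)/0.3451 = 3.690
NF = 10 log₁₀(3.690) = 5.67 dB

5.67 dB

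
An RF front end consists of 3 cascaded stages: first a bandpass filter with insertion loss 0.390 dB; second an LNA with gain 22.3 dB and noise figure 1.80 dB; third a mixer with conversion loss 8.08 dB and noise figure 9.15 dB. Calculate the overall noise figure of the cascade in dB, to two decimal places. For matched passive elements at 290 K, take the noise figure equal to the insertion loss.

Convert to linear (a loss of L dB is a gain of −L dB): F_i = 10^(NF_i/10), G_i = 10^(G_i,dB/10)
  Stage 1: F_1 = 10^(0.390/10) = 1.094, G_1 = 10^(−0.390/10) = 0.9141
  Stage 2: F_2 = 10^(1.80/10) = 1.514, G_2 = 10^(22.3/10) = 169.8
  Stage 3: F_3 = 10^(9.15/10) = 8.222, G_3 = 10^(−8.08/10) = 0.1556
Friis cascade:
  F = 1.094 + (1.514 − 1)/0.9141 + (8.222 − 1)/155.2 = 1.702
NF = 10 log₁₀(1.702) = 2.31 dB

2.31 dB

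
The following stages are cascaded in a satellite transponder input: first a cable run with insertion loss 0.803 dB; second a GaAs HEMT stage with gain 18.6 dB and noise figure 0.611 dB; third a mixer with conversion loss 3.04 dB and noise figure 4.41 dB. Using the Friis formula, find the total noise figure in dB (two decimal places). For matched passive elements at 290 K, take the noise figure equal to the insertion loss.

1.50 dB

Convert to linear (a loss of L dB is a gain of −L dB): F_i = 10^(NF_i/10), G_i = 10^(G_i,dB/10)
  Stage 1: F_1 = 10^(0.803/10) = 1.203, G_1 = 10^(−0.803/10) = 0.8312
  Stage 2: F_2 = 10^(0.611/10) = 1.151, G_2 = 10^(18.6/10) = 72.44
  Stage 3: F_3 = 10^(4.41/10) = 2.761, G_3 = 10^(−3.04/10) = 0.4966
Friis cascade:
  F = 1.203 + (1.151 − 1)/0.8312 + (2.761 − 1)/60.21 = 1.414
NF = 10 log₁₀(1.414) = 1.50 dB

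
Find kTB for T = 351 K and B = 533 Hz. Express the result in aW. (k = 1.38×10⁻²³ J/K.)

P_n = kTB = 1.38×10⁻²³ × 351 × 5.33×10² = 2.58×10⁻¹⁸ W = 2.58 aW

2.58 aW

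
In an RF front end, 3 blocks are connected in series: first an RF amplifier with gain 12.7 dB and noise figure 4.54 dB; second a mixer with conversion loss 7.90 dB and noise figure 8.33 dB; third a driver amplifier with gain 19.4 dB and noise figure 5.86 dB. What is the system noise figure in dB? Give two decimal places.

Convert to linear (a loss of L dB is a gain of −L dB): F_i = 10^(NF_i/10), G_i = 10^(G_i,dB/10)
  Stage 1: F_1 = 10^(4.54/10) = 2.844, G_1 = 10^(12.7/10) = 18.62
  Stage 2: F_2 = 10^(8.33/10) = 6.808, G_2 = 10^(−7.90/10) = 0.1622
  Stage 3: F_3 = 10^(5.86/10) = 3.855, G_3 = 10^(19.4/10) = 87.10
Friis cascade:
  F = 2.844 + (6.808 − 1)/18.62 + (3.855 − 1)/3.020 = 4.102
NF = 10 log₁₀(4.102) = 6.13 dB

6.13 dB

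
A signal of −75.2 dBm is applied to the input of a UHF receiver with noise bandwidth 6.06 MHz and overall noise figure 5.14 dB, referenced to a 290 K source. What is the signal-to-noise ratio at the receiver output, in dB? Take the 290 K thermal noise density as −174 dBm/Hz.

25.8 dB

Noise floor: N = −174 + 10 log₁₀(B) + NF
10 log₁₀(6.06×10⁶) = 67.82 dB
N = −174 + 67.82 + 5.14 = −101.04 dBm
SNR = P_sig − N = −75.2 − (−101.04) = 25.84 dB → 25.8 dB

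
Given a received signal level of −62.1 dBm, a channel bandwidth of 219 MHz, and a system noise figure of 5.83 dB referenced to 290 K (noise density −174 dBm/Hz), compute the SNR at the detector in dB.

Noise floor: N = −174 + 10 log₁₀(B) + NF
10 log₁₀(2.19×10⁸) = 83.4 dB
N = −174 + 83.4 + 5.83 = −84.77 dBm
SNR = P_sig − N = −62.1 − (−84.77) = 22.67 dB → 22.7 dB

22.7 dB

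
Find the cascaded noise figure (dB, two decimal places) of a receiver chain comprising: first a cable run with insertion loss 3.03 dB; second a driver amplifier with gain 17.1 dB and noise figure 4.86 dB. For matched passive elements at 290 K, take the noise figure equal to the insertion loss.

Convert to linear (a loss of L dB is a gain of −L dB): F_i = 10^(NF_i/10), G_i = 10^(G_i,dB/10)
  Stage 1: F_1 = 10^(3.03/10) = 2.009, G_1 = 10^(−3.03/10) = 0.4977
  Stage 2: F_2 = 10^(4.86/10) = 3.062, G_2 = 10^(17.1/10) = 51.29
Friis cascade:
  F = 2.009 + (3.062 − 1)/0.4977 = 6.152
NF = 10 log₁₀(6.152) = 7.89 dB

7.89 dB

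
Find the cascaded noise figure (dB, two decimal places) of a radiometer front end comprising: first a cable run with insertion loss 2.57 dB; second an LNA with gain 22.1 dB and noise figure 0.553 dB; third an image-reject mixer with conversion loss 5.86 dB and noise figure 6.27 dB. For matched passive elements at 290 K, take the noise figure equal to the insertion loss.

3.20 dB

Convert to linear (a loss of L dB is a gain of −L dB): F_i = 10^(NF_i/10), G_i = 10^(G_i,dB/10)
  Stage 1: F_1 = 10^(2.57/10) = 1.807, G_1 = 10^(−2.57/10) = 0.5534
  Stage 2: F_2 = 10^(0.553/10) = 1.136, G_2 = 10^(22.1/10) = 162.2
  Stage 3: F_3 = 10^(6.27/10) = 4.236, G_3 = 10^(−5.86/10) = 0.2594
Friis cascade:
  F = 1.807 + (1.136 − 1)/0.5534 + (4.236 − 1)/89.74 = 2.089
NF = 10 log₁₀(2.089) = 3.20 dB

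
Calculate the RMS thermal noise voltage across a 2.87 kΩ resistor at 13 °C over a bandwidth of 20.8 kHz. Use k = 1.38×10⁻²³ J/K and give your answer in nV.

T = 13 °C + 273.15 = 286.15 K
V_n = √(4kTRB)
4kTRB = 4 × 1.38×10⁻²³ × 286.15 × 2.87×10³ × 2.08×10⁴ = 9.43×10⁻¹³ V²
V_n = √(9.43×10⁻¹³) = 9.71×10⁻⁷ V = 971 nV

971 nV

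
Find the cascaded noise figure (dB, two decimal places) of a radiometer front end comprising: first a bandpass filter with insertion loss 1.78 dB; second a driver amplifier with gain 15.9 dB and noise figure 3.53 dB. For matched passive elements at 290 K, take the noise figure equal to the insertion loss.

5.31 dB

Convert to linear (a loss of L dB is a gain of −L dB): F_i = 10^(NF_i/10), G_i = 10^(G_i,dB/10)
  Stage 1: F_1 = 10^(1.78/10) = 1.507, G_1 = 10^(−1.78/10) = 0.6637
  Stage 2: F_2 = 10^(3.53/10) = 2.254, G_2 = 10^(15.9/10) = 38.90
Friis cascade:
  F = 1.507 + (2.254 − 1)/0.6637 = 3.396
NF = 10 log₁₀(3.396) = 5.31 dB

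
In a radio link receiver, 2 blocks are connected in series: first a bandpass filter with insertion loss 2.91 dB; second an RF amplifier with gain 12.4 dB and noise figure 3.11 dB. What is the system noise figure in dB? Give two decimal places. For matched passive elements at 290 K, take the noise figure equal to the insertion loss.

Convert to linear (a loss of L dB is a gain of −L dB): F_i = 10^(NF_i/10), G_i = 10^(G_i,dB/10)
  Stage 1: F_1 = 10^(2.91/10) = 1.954, G_1 = 10^(−2.91/10) = 0.5117
  Stage 2: F_2 = 10^(3.11/10) = 2.046, G_2 = 10^(12.4/10) = 17.38
Friis cascade:
  F = 1.954 + (2.046 − 1)/0.5117 = 3.999
NF = 10 log₁₀(3.999) = 6.02 dB

6.02 dB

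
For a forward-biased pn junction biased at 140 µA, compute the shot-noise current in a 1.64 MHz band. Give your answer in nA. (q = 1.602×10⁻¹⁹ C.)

8.58 nA

I_n = √(2qI·B)
2qI·B = 2 × 1.602×10⁻¹⁹ × 1.40×10⁻⁴ × 1.64×10⁶ = 7.36×10⁻¹⁷ A²
I_n = √(7.36×10⁻¹⁷) = 8.58×10⁻⁹ A = 8.58 nA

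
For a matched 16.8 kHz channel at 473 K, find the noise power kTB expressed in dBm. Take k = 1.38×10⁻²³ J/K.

P_n = kTB = 1.38×10⁻²³ × 473 × 1.68×10⁴ = 1.10×10⁻¹⁶ W
In dBm: 10 log₁₀(1.10×10⁻¹⁶ / 10⁻³) = −129.6 dBm

−129.6 dBm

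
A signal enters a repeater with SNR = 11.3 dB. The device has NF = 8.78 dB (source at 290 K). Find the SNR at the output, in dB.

2.52 dB

By definition F = SNR_in/SNR_out, so in dB: SNR_out = SNR_in − NF
SNR_out = 11.3 − 8.78 = 2.52 dB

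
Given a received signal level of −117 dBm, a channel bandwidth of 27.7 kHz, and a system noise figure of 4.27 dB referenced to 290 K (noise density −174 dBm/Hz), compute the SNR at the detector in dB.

8.3 dB

Noise floor: N = −174 + 10 log₁₀(B) + NF
10 log₁₀(2.77×10⁴) = 44.42 dB
N = −174 + 44.42 + 4.27 = −125.31 dBm
SNR = P_sig − N = −117 − (−125.31) = 8.31 dB → 8.3 dB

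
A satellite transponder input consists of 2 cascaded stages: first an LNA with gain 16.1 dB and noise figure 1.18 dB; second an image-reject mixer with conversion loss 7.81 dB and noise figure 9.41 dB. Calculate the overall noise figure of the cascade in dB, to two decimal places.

Convert to linear (a loss of L dB is a gain of −L dB): F_i = 10^(NF_i/10), G_i = 10^(G_i,dB/10)
  Stage 1: F_1 = 10^(1.18/10) = 1.312, G_1 = 10^(16.1/10) = 40.74
  Stage 2: F_2 = 10^(9.41/10) = 8.730, G_2 = 10^(−7.81/10) = 0.1656
Friis cascade:
  F = 1.312 + (8.730 − 1)/40.74 = 1.502
NF = 10 log₁₀(1.502) = 1.77 dB

1.77 dB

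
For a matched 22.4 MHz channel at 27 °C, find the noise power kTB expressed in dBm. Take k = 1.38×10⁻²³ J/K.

T = 27 °C + 273.15 = 300.15 K
P_n = kTB = 1.38×10⁻²³ × 300.15 × 2.24×10⁷ = 9.28×10⁻¹⁴ W
In dBm: 10 log₁₀(9.28×10⁻¹⁴ / 10⁻³) = −100.3 dBm

−100.3 dBm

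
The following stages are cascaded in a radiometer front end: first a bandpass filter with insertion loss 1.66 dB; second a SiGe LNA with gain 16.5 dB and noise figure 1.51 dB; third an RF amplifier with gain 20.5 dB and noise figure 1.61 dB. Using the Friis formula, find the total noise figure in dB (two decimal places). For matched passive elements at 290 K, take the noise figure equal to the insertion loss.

Convert to linear (a loss of L dB is a gain of −L dB): F_i = 10^(NF_i/10), G_i = 10^(G_i,dB/10)
  Stage 1: F_1 = 10^(1.66/10) = 1.466, G_1 = 10^(−1.66/10) = 0.6823
  Stage 2: F_2 = 10^(1.51/10) = 1.416, G_2 = 10^(16.5/10) = 44.67
  Stage 3: F_3 = 10^(1.61/10) = 1.449, G_3 = 10^(20.5/10) = 112.2
Friis cascade:
  F = 1.466 + (1.416 − 1)/0.6823 + (1.449 − 1)/30.48 = 2.090
NF = 10 log₁₀(2.090) = 3.20 dB

3.20 dB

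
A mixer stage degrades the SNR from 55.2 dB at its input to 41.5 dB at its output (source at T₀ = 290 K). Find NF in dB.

13.7 dB

NF (dB) = SNR_in(dB) − SNR_out(dB) when the source is at T₀
NF = 55.2 − 41.5 = 13.7 dB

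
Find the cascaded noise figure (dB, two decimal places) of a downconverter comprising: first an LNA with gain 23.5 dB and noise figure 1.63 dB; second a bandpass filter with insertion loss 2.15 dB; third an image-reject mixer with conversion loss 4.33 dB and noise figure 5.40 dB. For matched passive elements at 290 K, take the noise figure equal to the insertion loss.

Convert to linear (a loss of L dB is a gain of −L dB): F_i = 10^(NF_i/10), G_i = 10^(G_i,dB/10)
  Stage 1: F_1 = 10^(1.63/10) = 1.455, G_1 = 10^(23.5/10) = 223.9
  Stage 2: F_2 = 10^(2.15/10) = 1.641, G_2 = 10^(−2.15/10) = 0.6095
  Stage 3: F_3 = 10^(5.40/10) = 3.467, G_3 = 10^(−4.33/10) = 0.3690
Friis cascade:
  F = 1.455 + (1.641 − 1)/223.9 + (3.467 − 1)/136.5 = 1.476
NF = 10 log₁₀(1.476) = 1.69 dB

1.69 dB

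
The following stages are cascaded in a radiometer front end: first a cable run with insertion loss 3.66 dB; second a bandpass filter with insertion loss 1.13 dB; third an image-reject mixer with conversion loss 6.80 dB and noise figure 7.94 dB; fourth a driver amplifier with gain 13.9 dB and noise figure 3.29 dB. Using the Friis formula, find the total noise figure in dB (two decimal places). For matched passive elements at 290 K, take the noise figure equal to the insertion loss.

Convert to linear (a loss of L dB is a gain of −L dB): F_i = 10^(NF_i/10), G_i = 10^(G_i,dB/10)
  Stage 1: F_1 = 10^(3.66/10) = 2.323, G_1 = 10^(−3.66/10) = 0.4305
  Stage 2: F_2 = 10^(1.13/10) = 1.297, G_2 = 10^(−1.13/10) = 0.7709
  Stage 3: F_3 = 10^(7.94/10) = 6.223, G_3 = 10^(−6.80/10) = 0.2089
  Stage 4: F_4 = 10^(3.29/10) = 2.133, G_4 = 10^(13.9/10) = 24.55
Friis cascade:
  F = 2.323 + (1.297 − 1)/0.4305 + (6.223 − 1)/0.3319 + (2.133 − 1)/0.06934 = 35.09
NF = 10 log₁₀(35.09) = 15.45 dB

15.45 dB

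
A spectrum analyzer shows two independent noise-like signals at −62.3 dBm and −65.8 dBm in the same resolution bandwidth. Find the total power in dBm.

−60.7 dBm

Convert to linear, add, convert back:
P₁ = 5.89×10⁻¹⁰ W, P₂ = 2.63×10⁻¹⁰ W
P_tot = 8.52×10⁻¹⁰ W → 10 log₁₀(P_tot / 10⁻³) = −60.7 dBm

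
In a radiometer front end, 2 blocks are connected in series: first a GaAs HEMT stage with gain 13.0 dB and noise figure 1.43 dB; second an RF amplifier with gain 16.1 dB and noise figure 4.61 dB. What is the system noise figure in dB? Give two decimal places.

1.72 dB

Convert to linear (a loss of L dB is a gain of −L dB): F_i = 10^(NF_i/10), G_i = 10^(G_i,dB/10)
  Stage 1: F_1 = 10^(1.43/10) = 1.390, G_1 = 10^(13.0/10) = 19.95
  Stage 2: F_2 = 10^(4.61/10) = 2.891, G_2 = 10^(16.1/10) = 40.74
Friis cascade:
  F = 1.390 + (2.891 − 1)/19.95 = 1.485
NF = 10 log₁₀(1.485) = 1.72 dB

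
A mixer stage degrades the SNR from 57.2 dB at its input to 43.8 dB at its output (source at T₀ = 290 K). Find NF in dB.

13.4 dB

NF (dB) = SNR_in(dB) − SNR_out(dB) when the source is at T₀
NF = 57.2 − 43.8 = 13.4 dB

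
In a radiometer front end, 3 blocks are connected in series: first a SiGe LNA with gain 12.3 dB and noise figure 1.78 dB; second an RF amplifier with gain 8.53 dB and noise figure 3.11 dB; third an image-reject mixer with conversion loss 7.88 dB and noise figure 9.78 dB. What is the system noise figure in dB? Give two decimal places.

2.14 dB

Convert to linear (a loss of L dB is a gain of −L dB): F_i = 10^(NF_i/10), G_i = 10^(G_i,dB/10)
  Stage 1: F_1 = 10^(1.78/10) = 1.507, G_1 = 10^(12.3/10) = 16.98
  Stage 2: F_2 = 10^(3.11/10) = 2.046, G_2 = 10^(8.53/10) = 7.129
  Stage 3: F_3 = 10^(9.78/10) = 9.506, G_3 = 10^(−7.88/10) = 0.1629
Friis cascade:
  F = 1.507 + (2.046 − 1)/16.98 + (9.506 − 1)/121.1 = 1.638
NF = 10 log₁₀(1.638) = 2.14 dB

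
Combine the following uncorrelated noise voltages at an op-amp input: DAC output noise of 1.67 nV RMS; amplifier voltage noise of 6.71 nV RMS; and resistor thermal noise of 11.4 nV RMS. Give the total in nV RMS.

13.3 nV

Uncorrelated sources add in power (mean-square): V_tot = √(ΣV_i²)
V_tot = √[(1.67×10⁻⁹)² + (6.71×10⁻⁹)² + (1.14×10⁻⁸)²] = 1.33×10⁻⁸ V = 13.3 nV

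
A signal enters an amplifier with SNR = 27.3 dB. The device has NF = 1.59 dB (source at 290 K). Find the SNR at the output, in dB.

25.71 dB

By definition F = SNR_in/SNR_out, so in dB: SNR_out = SNR_in − NF
SNR_out = 27.3 − 1.59 = 25.71 dB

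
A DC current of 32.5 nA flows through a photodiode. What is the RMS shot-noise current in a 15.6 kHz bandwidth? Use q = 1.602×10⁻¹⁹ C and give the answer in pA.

12.7 pA

I_n = √(2qI·B)
2qI·B = 2 × 1.602×10⁻¹⁹ × 3.25×10⁻⁸ × 1.56×10⁴ = 1.62×10⁻²² A²
I_n = √(1.62×10⁻²²) = 1.27×10⁻¹¹ A = 12.7 pA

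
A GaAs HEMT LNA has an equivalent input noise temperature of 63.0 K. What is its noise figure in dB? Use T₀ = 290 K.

F = 1 + T_e/T₀ = 1 + 63.0/290 = 1.21724
NF = 10 log₁₀(1.21724) = 0.854 dB

0.854 dB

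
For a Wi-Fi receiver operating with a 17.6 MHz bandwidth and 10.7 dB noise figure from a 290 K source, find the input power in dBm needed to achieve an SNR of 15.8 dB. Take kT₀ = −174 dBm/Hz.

−75.0 dBm

Sensitivity = −174 + 10 log₁₀(B) + NF + SNR_min
= −174 + 72.46 + 10.7 + 15.8
= −75.04 dBm → −75.0 dBm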